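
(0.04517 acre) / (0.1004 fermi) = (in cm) 1.821e+20. Check: 1 acre = 4046.8564 m^2, so 0.04517 acre = 0.04517 * 4046.8564 = 182.7965 m^2. 1 fermi = 1e-15 m, so 0.1004 fermi = 0.1004 * 1e-15 = 1.004e-16 m. Combine: 182.7965 m^2 / 1.004e-16 m = 1.8206823e+18 m. 1 cm = 0.01 m, so 1.8206823e+18 m = 1.8206823e+18 / 0.01 = 1.8206823e+20 cm ≈ 1.821e+20 cm (4 s.f.).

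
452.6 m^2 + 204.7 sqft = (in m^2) 471.6. Check: 452.6 m^2 is already in m^2. 1 sqft = 0.09290304 m^2, so 204.7 sqft = 204.7 * 0.09290304 = 19.017252 m^2. Sum: 452.6 + 19.017252 = 471.61725 m^2. Result: 471.61725 m^2 ≈ 471.6 m^2 (4 s.f.).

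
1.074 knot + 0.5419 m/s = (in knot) 2.127. Check: 1 knot = 0.51444444 m/s, so 1.074 knot = 1.074 * 0.51444444 = 0.55251333 m/s. 0.5419 m/s is already in m/s. Sum: 0.55251333 + 0.5419 = 1.0944133 m/s. 1 knot = 0.51444444 m/s, so 1.0944133 m/s = 1.0944133 / 0.51444444 = 2.1273693 knot ≈ 2.127 knot (4 s.f.).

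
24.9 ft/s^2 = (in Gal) 1 ft/s^2 = 0.3048 m/s^2, so 24.9 ft/s^2 = 24.9 * 0.3048 = 7.58952 m/s^2. 1 Gal = 0.01 m/s^2, so 7.58952 m/s^2 = 7.58952 / 0.01 = 758.952 Gal ≈ 759 Gal (4 s.f.). Final answer: 759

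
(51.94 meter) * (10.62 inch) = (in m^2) 14.01. Check: 51.94 meter = 51.94 m. 1 inch = 0.0254 m, so 10.62 inch = 10.62 * 0.0254 = 0.269748 m. Combine: 51.94 m * 0.269748 m = 14.010711 m^2. Result: 14.010711 m^2 ≈ 14.01 m^2 (4 s.f.).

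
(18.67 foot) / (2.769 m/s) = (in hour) 0.0005709. Check: 1 foot = 0.3048 m, so 18.67 foot = 18.67 * 0.3048 = 5.690616 m. 2.769 m/s is already in m/s. Combine: 5.690616 m / 2.769 m/s = 2.0551159 s. 1 hour = 3600 s, so 2.0551159 s = 2.0551159 / 3600 = 0.00057086554 hour ≈ 0.0005709 hour (4 s.f.).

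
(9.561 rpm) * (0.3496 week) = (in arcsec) 4.367e+10. Check: 1 rpm = 0.10471976 rad/s, so 9.561 rpm = 9.561 * 0.10471976 = 1.0012256 rad/s. 1 week = 604800 s, so 0.3496 week = 0.3496 * 604800 = 211438.08 s. Combine: 1.0012256 rad/s * 211438.08 s = 211697.21 rad. 1 arcsec = 4.8481368e-06 rad, so 211697.21 rad = 211697.21 / 4.8481368e-06 = 4.3665685e+10 arcsec ≈ 4.367e+10 arcsec (4 s.f.).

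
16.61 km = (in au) 1 km = 1000 m, so 16.61 km = 16.61 * 1000 = 16610 m. 1 au = 1.4959787e+11 m, so 16610 m = 16610 / 1.4959787e+11 = 1.1103099e-07 au ≈ 1.11e-07 au (4 s.f.). Final answer: 1.11e-07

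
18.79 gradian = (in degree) 1 gradian = 0.015707963 rad, so 18.79 gradian = 18.79 * 0.015707963 = 0.29515263 rad. 1 degree = 0.017453293 rad, so 0.29515263 rad = 0.29515263 / 0.017453293 = 16.911 degree ≈ 16.91 degree (4 s.f.). Final answer: 16.91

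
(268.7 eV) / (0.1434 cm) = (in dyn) 3.002e-09. Check: 1 eV = 1.6021766e-19 J, so 268.7 eV = 268.7 * 1.6021766e-19 = 4.3050486e-17 J. 1 cm = 0.01 m, so 0.1434 cm = 0.1434 * 0.01 = 0.001434 m. Combine: 4.3050486e-17 J / 0.001434 m = 3.002126e-14 N. 1 dyn = 1e-05 N, so 3.002126e-14 N = 3.002126e-14 / 1e-05 = 3.002126e-09 dyn ≈ 3.002e-09 dyn (4 s.f.).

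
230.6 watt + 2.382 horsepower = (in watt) 230.6 watt = 230.6 W. 1 horsepower = 745.69987 W, so 2.382 horsepower = 2.382 * 745.69987 = 1776.2571 W. Sum: 230.6 + 1776.2571 = 2006.8571 W. 2006.8571 W = 2006.8571 watt ≈ 2007 watt (4 s.f.). Final answer: 2007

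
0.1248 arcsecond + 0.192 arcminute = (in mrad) 0.05646. Check: 1 arcsecond = 4.8481368e-06 rad, so 0.1248 arcsecond = 0.1248 * 4.8481368e-06 = 6.0504747e-07 rad. 1 arcminute = 0.00029088821 rad, so 0.192 arcminute = 0.192 * 0.00029088821 = 5.5850536e-05 rad. Sum: 6.0504747e-07 + 5.5850536e-05 = 5.6455584e-05 rad. 1 mrad = 0.001 rad, so 5.6455584e-05 rad = 5.6455584e-05 / 0.001 = 0.056455584 mrad ≈ 0.05646 mrad (4 s.f.).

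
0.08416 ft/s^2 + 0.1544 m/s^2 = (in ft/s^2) 1 ft/s^2 = 0.3048 m/s^2, so 0.08416 ft/s^2 = 0.08416 * 0.3048 = 0.025651968 m/s^2. 0.1544 m/s^2 is already in m/s^2. Sum: 0.025651968 + 0.1544 = 0.18005197 m/s^2. 1 ft/s^2 = 0.3048 m/s^2, so 0.18005197 m/s^2 = 0.18005197 / 0.3048 = 0.59072168 ft/s^2 ≈ 0.5907 ft/s^2 (4 s.f.). Final answer: 0.5907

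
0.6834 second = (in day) 0.6834 second = 0.6834 s. 1 day = 86400 s, so 0.6834 s = 0.6834 / 86400 = 7.9097222e-06 day ≈ 7.91e-06 day (4 s.f.). Final answer: 7.91e-06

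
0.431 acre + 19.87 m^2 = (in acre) 1 acre = 4046.8564 m^2, so 0.431 acre = 0.431 * 4046.8564 = 1744.1951 m^2. 19.87 m^2 is already in m^2. Sum: 1744.1951 + 19.87 = 1764.0651 m^2. 1 acre = 4046.8564 m^2, so 1764.0651 m^2 = 1764.0651 / 4046.8564 = 0.43590998 acre ≈ 0.4359 acre (4 s.f.). Final answer: 0.4359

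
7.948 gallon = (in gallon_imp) 1 gallon = 0.0037854118 m^3, so 7.948 gallon = 7.948 * 0.0037854118 = 0.030086453 m^3. 1 gallon_imp = 0.00454609 m^3, so 0.030086453 m^3 = 0.030086453 / 0.00454609 = 6.6180944 gallon_imp ≈ 6.618 gallon_imp (4 s.f.). Final answer: 6.618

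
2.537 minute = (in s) 1 minute = 60 s, so 2.537 minute = 2.537 * 60 = 152.22 s. Result: 152.22 s ≈ 152.2 s (4 s.f.). Final answer: 152.2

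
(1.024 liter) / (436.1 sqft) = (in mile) 1.57e-08. Check: 1 liter = 0.001 m^3, so 1.024 liter = 1.024 * 0.001 = 0.001024 m^3. 1 sqft = 0.09290304 m^2, so 436.1 sqft = 436.1 * 0.09290304 = 40.515016 m^2. Combine: 0.001024 m^3 / 40.515016 m^2 = 2.527458e-05 m. 1 mile = 1609.344 m, so 2.527458e-05 m = 2.527458e-05 / 1609.344 = 1.5704896e-08 mile ≈ 1.57e-08 mile (4 s.f.).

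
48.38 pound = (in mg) 2.194e+07. Check: 1 pound = 0.45359237 kg, so 48.38 pound = 48.38 * 0.45359237 = 21.944799 kg. 1 mg = 1e-06 kg, so 21.944799 kg = 21.944799 / 1e-06 = 21944799 mg ≈ 2.194e+07 mg (4 s.f.).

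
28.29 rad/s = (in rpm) 270.1. Check: 1 rpm = 0.10471976 rad/s, so 28.29 rad/s = 28.29 / 0.10471976 = 270.1496 rpm ≈ 270.1 rpm (4 s.f.).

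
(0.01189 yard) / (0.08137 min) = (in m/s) 1 yard = 0.9144 m, so 0.01189 yard = 0.01189 * 0.9144 = 0.010872216 m. 1 min = 60 s, so 0.08137 min = 0.08137 * 60 = 4.8822 s. Combine: 0.010872216 m / 4.8822 s = 0.0022269092 m/s. Result: 0.0022269092 m/s ≈ 0.002227 m/s (4 s.f.). Final answer: 0.002227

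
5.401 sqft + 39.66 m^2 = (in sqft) 1 sqft = 0.09290304 m^2, so 5.401 sqft = 5.401 * 0.09290304 = 0.50176932 m^2. 39.66 m^2 is already in m^2. Sum: 0.50176932 + 39.66 = 40.161769 m^2. 1 sqft = 0.09290304 m^2, so 40.161769 m^2 = 40.161769 / 0.09290304 = 432.29769 sqft ≈ 432.3 sqft (4 s.f.). Final answer: 432.3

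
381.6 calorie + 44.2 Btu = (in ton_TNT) 1.153e-05. Check: 1 calorie = 4.184 J, so 381.6 calorie = 381.6 * 4.184 = 1596.6144 J. 1 Btu = 1055.0559 J, so 44.2 Btu = 44.2 * 1055.0559 = 46633.469 J. Sum: 1596.6144 + 46633.469 = 48230.083 J. 1 ton_TNT = 4.184e+09 J, so 48230.083 J = 48230.083 / 4.184e+09 = 1.1527267e-05 ton_TNT ≈ 1.153e-05 ton_TNT (4 s.f.).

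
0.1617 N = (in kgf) 0.01649. Check: 1 kgf = 9.80665 N, so 0.1617 N = 0.1617 / 9.80665 = 0.016488811 kgf ≈ 0.01649 kgf (4 s.f.).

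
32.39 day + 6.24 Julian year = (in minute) 1 day = 86400 s, so 32.39 day = 32.39 * 86400 = 2798496 s. 1 Julian year = 31557600 s, so 6.24 Julian year = 6.24 * 31557600 = 1.9691942e+08 s. Sum: 2798496 + 1.9691942e+08 = 1.9971792e+08 s. 1 minute = 60 s, so 1.9971792e+08 s = 1.9971792e+08 / 60 = 3328632 minute ≈ 3.329e+06 minute (4 s.f.). Final answer: 3.329e+06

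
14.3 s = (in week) 2.364e-05. Check: 1 week = 604800 s, so 14.3 s = 14.3 / 604800 = 2.364418e-05 week ≈ 2.364e-05 week (4 s.f.).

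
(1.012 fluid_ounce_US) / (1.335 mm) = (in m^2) 0.02242. Check: 1 fluid_ounce_US = 2.957353e-05 m^3, so 1.012 fluid_ounce_US = 1.012 * 2.957353e-05 = 2.9928412e-05 m^3. 1 mm = 0.001 m, so 1.335 mm = 1.335 * 0.001 = 0.001335 m. Combine: 2.9928412e-05 m^3 / 0.001335 m = 0.022418286 m^2. Result: 0.022418286 m^2 ≈ 0.02242 m^2 (4 s.f.).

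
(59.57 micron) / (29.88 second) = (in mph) 4.46e-06. Check: 1 micron = 1e-06 m, so 59.57 micron = 59.57 * 1e-06 = 5.957e-05 m. 29.88 second = 29.88 s. Combine: 5.957e-05 m / 29.88 s = 1.9936412e-06 m/s. 1 mph = 0.44704 m/s, so 1.9936412e-06 m/s = 1.9936412e-06 / 0.44704 = 4.4596484e-06 mph ≈ 4.46e-06 mph (4 s.f.).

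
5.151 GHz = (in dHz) 1 GHz = 1e+09 Hz, so 5.151 GHz = 5.151 * 1e+09 = 5.151e+09 Hz. 1 dHz = 0.1 Hz, so 5.151e+09 Hz = 5.151e+09 / 0.1 = 5.151e+10 dHz. Final answer: 5.151e+10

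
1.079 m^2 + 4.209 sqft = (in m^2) 1.079 m^2 is already in m^2. 1 sqft = 0.09290304 m^2, so 4.209 sqft = 4.209 * 0.09290304 = 0.3910289 m^2. Sum: 1.079 + 0.3910289 = 1.4700289 m^2. Result: 1.4700289 m^2 ≈ 1.47 m^2 (4 s.f.). Final answer: 1.47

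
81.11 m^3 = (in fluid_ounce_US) 2.743e+06. Check: 1 fluid_ounce_US = 2.957353e-05 m^3, so 81.11 m^3 = 81.11 / 2.957353e-05 = 2742655.4 fluid_ounce_US ≈ 2.743e+06 fluid_ounce_US (4 s.f.).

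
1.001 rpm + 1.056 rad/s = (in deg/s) 1 rpm = 0.10471976 rad/s, so 1.001 rpm = 1.001 * 0.10471976 = 0.10482447 rad/s. 1.056 rad/s is already in rad/s. Sum: 0.10482447 + 1.056 = 1.1608245 rad/s. 1 deg/s = 0.017453293 rad/s, so 1.1608245 rad/s = 1.1608245 / 0.017453293 = 66.510343 deg/s ≈ 66.51 deg/s (4 s.f.). Final answer: 66.51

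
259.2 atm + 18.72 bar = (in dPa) 1 atm = 101325 Pa, so 259.2 atm = 259.2 * 101325 = 26263440 Pa. 1 bar = 100000 Pa, so 18.72 bar = 18.72 * 100000 = 1872000 Pa. Sum: 26263440 + 1872000 = 28135440 Pa. 1 dPa = 0.1 Pa, so 28135440 Pa = 28135440 / 0.1 = 2.813544e+08 dPa ≈ 2.814e+08 dPa (4 s.f.). Final answer: 2.814e+08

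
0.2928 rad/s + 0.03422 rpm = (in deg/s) 16.98. Check: 0.2928 rad/s is already in rad/s. 1 rpm = 0.10471976 rad/s, so 0.03422 rpm = 0.03422 * 0.10471976 = 0.00358351 rad/s. Sum: 0.2928 + 0.00358351 = 0.29638351 rad/s. 1 deg/s = 0.017453293 rad/s, so 0.29638351 rad/s = 0.29638351 / 0.017453293 = 16.981524 deg/s ≈ 16.98 deg/s (4 s.f.).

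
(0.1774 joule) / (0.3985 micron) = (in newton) 0.1774 joule = 0.1774 J. 1 micron = 1e-06 m, so 0.3985 micron = 0.3985 * 1e-06 = 3.985e-07 m. Combine: 0.1774 J / 3.985e-07 m = 445169.39 N. 445169.39 N = 445169.39 newton ≈ 4.452e+05 newton (4 s.f.). Final answer: 4.452e+05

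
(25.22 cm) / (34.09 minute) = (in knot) 0.0002397. Check: 1 cm = 0.01 m, so 25.22 cm = 25.22 * 0.01 = 0.2522 m. 1 minute = 60 s, so 34.09 minute = 34.09 * 60 = 2045.4 s. Combine: 0.2522 m / 2045.4 s = 0.00012330107 m/s. 1 knot = 0.51444444 m/s, so 0.00012330107 m/s = 0.00012330107 / 0.51444444 = 0.0002396781 knot ≈ 0.0002397 knot (4 s.f.).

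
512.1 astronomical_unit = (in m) 1 astronomical_unit = 1.4959787e+11 m, so 512.1 astronomical_unit = 512.1 * 1.4959787e+11 = 7.660907e+13 m. Result: 7.660907e+13 m ≈ 7.661e+13 m (4 s.f.). Final answer: 7.661e+13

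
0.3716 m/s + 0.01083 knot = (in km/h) 1.358. Check: 0.3716 m/s is already in m/s. 1 knot = 0.51444444 m/s, so 0.01083 knot = 0.01083 * 0.51444444 = 0.0055714333 m/s. Sum: 0.3716 + 0.0055714333 = 0.37717143 m/s. 1 km/h = 0.27777778 m/s, so 0.37717143 m/s = 0.37717143 / 0.27777778 = 1.3578172 km/h ≈ 1.358 km/h (4 s.f.).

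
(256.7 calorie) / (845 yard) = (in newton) 1.39. Check: 1 calorie = 4.184 J, so 256.7 calorie = 256.7 * 4.184 = 1074.0328 J. 1 yard = 0.9144 m, so 845 yard = 845 * 0.9144 = 772.668 m. Combine: 1074.0328 J / 772.668 m = 1.3900314 N. 1.3900314 N = 1.3900314 newton ≈ 1.39 newton (4 s.f.).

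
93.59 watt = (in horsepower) 93.59 watt = 93.59 W. 1 horsepower = 745.69987 W, so 93.59 W = 93.59 / 745.69987 = 0.12550626 horsepower ≈ 0.1255 horsepower (4 s.f.). Final answer: 0.1255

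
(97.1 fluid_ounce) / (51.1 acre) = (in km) 1 fluid_ounce = 2.957353e-05 m^3, so 97.1 fluid_ounce = 97.1 * 2.957353e-05 = 0.0028715897 m^3. 1 acre = 4046.8564 m^2, so 51.1 acre = 51.1 * 4046.8564 = 206794.36 m^2. Combine: 0.0028715897 m^3 / 206794.36 m^2 = 1.3886209e-08 m. 1 km = 1000 m, so 1.3886209e-08 m = 1.3886209e-08 / 1000 = 1.3886209e-11 km ≈ 1.389e-11 km (4 s.f.). Final answer: 1.389e-11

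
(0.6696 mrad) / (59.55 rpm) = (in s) 0.0001074. Check: 1 mrad = 0.001 rad, so 0.6696 mrad = 0.6696 * 0.001 = 0.0006696 rad. 1 rpm = 0.10471976 rad/s, so 59.55 rpm = 59.55 * 0.10471976 = 6.2360614 rad/s. Combine: 0.0006696 rad / 6.2360614 rad/s = 0.00010737547 s. Result: 0.00010737547 s ≈ 0.0001074 s (4 s.f.).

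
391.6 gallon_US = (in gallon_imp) 1 gallon_US = 0.0037854118 m^3, so 391.6 gallon_US = 391.6 * 0.0037854118 = 1.4823673 m^3. 1 gallon_imp = 0.00454609 m^3, so 1.4823673 m^3 = 1.4823673 / 0.00454609 = 326.07521 gallon_imp ≈ 326.1 gallon_imp (4 s.f.). Final answer: 326.1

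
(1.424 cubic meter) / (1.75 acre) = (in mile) 1.249e-07. Check: 1.424 cubic meter = 1.424 m^3. 1 acre = 4046.8564 m^2, so 1.75 acre = 1.75 * 4046.8564 = 7081.9987 m^2. Combine: 1.424 m^3 / 7081.9987 m^2 = 0.00020107318 m. 1 mile = 1609.344 m, so 0.00020107318 m = 0.00020107318 / 1609.344 = 1.2494108e-07 mile ≈ 1.249e-07 mile (4 s.f.).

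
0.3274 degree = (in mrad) 5.714. Check: 1 degree = 0.017453293 rad, so 0.3274 degree = 0.3274 * 0.017453293 = 0.005714208 rad. 1 mrad = 0.001 rad, so 0.005714208 rad = 0.005714208 / 0.001 = 5.714208 mrad ≈ 5.714 mrad (4 s.f.).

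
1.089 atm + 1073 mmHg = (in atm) 1 atm = 101325 Pa, so 1.089 atm = 1.089 * 101325 = 110342.93 Pa. 1 mmHg = 133.32237 Pa, so 1073 mmHg = 1073 * 133.32237 = 143054.9 Pa. Sum: 110342.93 + 143054.9 = 253397.83 Pa. 1 atm = 101325 Pa, so 253397.83 Pa = 253397.83 / 101325 = 2.5008421 atm ≈ 2.501 atm (4 s.f.). Final answer: 2.501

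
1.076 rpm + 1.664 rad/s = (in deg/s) 101.8. Check: 1 rpm = 0.10471976 rad/s, so 1.076 rpm = 1.076 * 0.10471976 = 0.11267846 rad/s. 1.664 rad/s is already in rad/s. Sum: 0.11267846 + 1.664 = 1.7766785 rad/s. 1 deg/s = 0.017453293 rad/s, so 1.7766785 rad/s = 1.7766785 / 0.017453293 = 101.79618 deg/s ≈ 101.8 deg/s (4 s.f.).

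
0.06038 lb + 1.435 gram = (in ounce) 1 lb = 0.45359237 kg, so 0.06038 lb = 0.06038 * 0.45359237 = 0.027387907 kg. 1 gram = 0.001 kg, so 1.435 gram = 1.435 * 0.001 = 0.001435 kg. Sum: 0.027387907 + 0.001435 = 0.028822907 kg. 1 ounce = 0.028349523 kg, so 0.028822907 kg = 0.028822907 / 0.028349523 = 1.0166981 ounce ≈ 1.017 ounce (4 s.f.). Final answer: 1.017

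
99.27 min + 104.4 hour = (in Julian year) 0.0121. Check: 1 min = 60 s, so 99.27 min = 99.27 * 60 = 5956.2 s. 1 hour = 3600 s, so 104.4 hour = 104.4 * 3600 = 375840 s. Sum: 5956.2 + 375840 = 381796.2 s. 1 Julian year = 31557600 s, so 381796.2 s = 381796.2 / 31557600 = 0.012098392 Julian year ≈ 0.0121 Julian year (4 s.f.).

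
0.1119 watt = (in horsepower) 0.0001501. Check: 0.1119 watt = 0.1119 W. 1 horsepower = 745.69987 W, so 0.1119 W = 0.1119 / 745.69987 = 0.00015006037 horsepower ≈ 0.0001501 horsepower (4 s.f.).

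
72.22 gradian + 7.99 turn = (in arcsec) 1 gradian = 0.015707963 rad, so 72.22 gradian = 72.22 * 0.015707963 = 1.1344291 rad. 1 turn = 6.2831853 rad, so 7.99 turn = 7.99 * 6.2831853 = 50.202651 rad. Sum: 1.1344291 + 50.202651 = 51.33708 rad. 1 arcsec = 4.8481368e-06 rad, so 51.33708 rad = 51.33708 / 4.8481368e-06 = 10589033 arcsec ≈ 1.059e+07 arcsec (4 s.f.). Final answer: 1.059e+07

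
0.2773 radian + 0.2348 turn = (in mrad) 1753. Check: 0.2773 radian = 0.2773 rad. 1 turn = 6.2831853 rad, so 0.2348 turn = 0.2348 * 6.2831853 = 1.4752919 rad. Sum: 0.2773 + 1.4752919 = 1.7525919 rad. 1 mrad = 0.001 rad, so 1.7525919 rad = 1.7525919 / 0.001 = 1752.5919 mrad ≈ 1753 mrad (4 s.f.).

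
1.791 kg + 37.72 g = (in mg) 1.791 kg is already in kg. 1 g = 0.001 kg, so 37.72 g = 37.72 * 0.001 = 0.03772 kg. Sum: 1.791 + 0.03772 = 1.82872 kg. 1 mg = 1e-06 kg, so 1.82872 kg = 1.82872 / 1e-06 = 1828720 mg ≈ 1.829e+06 mg (4 s.f.). Final answer: 1.829e+06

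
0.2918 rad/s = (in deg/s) 16.72. Check: 1 deg/s = 0.017453293 rad/s, so 0.2918 rad/s = 0.2918 / 0.017453293 = 16.718908 deg/s ≈ 16.72 deg/s (4 s.f.).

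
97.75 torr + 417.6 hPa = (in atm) 1 torr = 133.32237 Pa, so 97.75 torr = 97.75 * 133.32237 = 13032.262 Pa. 1 hPa = 100 Pa, so 417.6 hPa = 417.6 * 100 = 41760 Pa. Sum: 13032.262 + 41760 = 54792.262 Pa. 1 atm = 101325 Pa, so 54792.262 Pa = 54792.262 / 101325 = 0.54075758 atm ≈ 0.5408 atm (4 s.f.). Final answer: 0.5408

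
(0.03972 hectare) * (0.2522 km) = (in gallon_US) 2.646e+07. Check: 1 hectare = 10000 m^2, so 0.03972 hectare = 0.03972 * 10000 = 397.2 m^2. 1 km = 1000 m, so 0.2522 km = 0.2522 * 1000 = 252.2 m. Combine: 397.2 m^2 * 252.2 m = 100173.84 m^3. 1 gallon_US = 0.0037854118 m^3, so 100173.84 m^3 = 100173.84 / 0.0037854118 = 26463129 gallon_US ≈ 2.646e+07 gallon_US (4 s.f.).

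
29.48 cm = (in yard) 1 cm = 0.01 m, so 29.48 cm = 29.48 * 0.01 = 0.2948 m. 1 yard = 0.9144 m, so 0.2948 m = 0.2948 / 0.9144 = 0.3223972 yard ≈ 0.3224 yard (4 s.f.). Final answer: 0.3224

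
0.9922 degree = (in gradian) 1 degree = 0.017453293 rad, so 0.9922 degree = 0.9922 * 0.017453293 = 0.017317157 rad. 1 gradian = 0.015707963 rad, so 0.017317157 rad = 0.017317157 / 0.015707963 = 1.1024444 gradian ≈ 1.102 gradian (4 s.f.). Final answer: 1.102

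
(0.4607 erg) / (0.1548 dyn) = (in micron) 2.976e+04. Check: 1 erg = 1e-07 J, so 0.4607 erg = 0.4607 * 1e-07 = 4.607e-08 J. 1 dyn = 1e-05 N, so 0.1548 dyn = 0.1548 * 1e-05 = 1.548e-06 N. Combine: 4.607e-08 J / 1.548e-06 N = 0.029760982 m. 1 micron = 1e-06 m, so 0.029760982 m = 0.029760982 / 1e-06 = 29760.982 micron ≈ 2.976e+04 micron (4 s.f.).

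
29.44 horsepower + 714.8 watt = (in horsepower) 30.4. Check: 1 horsepower = 745.69987 W, so 29.44 horsepower = 29.44 * 745.69987 = 21953.404 W. 714.8 watt = 714.8 W. Sum: 21953.404 + 714.8 = 22668.204 W. 1 horsepower = 745.69987 W, so 22668.204 W = 22668.204 / 745.69987 = 30.398563 horsepower ≈ 30.4 horsepower (4 s.f.).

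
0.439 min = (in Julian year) 1 min = 60 s, so 0.439 min = 0.439 * 60 = 26.34 s. 1 Julian year = 31557600 s, so 26.34 s = 26.34 / 31557600 = 8.3466423e-07 Julian year ≈ 8.347e-07 Julian year (4 s.f.). Final answer: 8.347e-07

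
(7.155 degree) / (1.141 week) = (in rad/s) 1 degree = 0.017453293 rad, so 7.155 degree = 7.155 * 0.017453293 = 0.12487831 rad. 1 week = 604800 s, so 1.141 week = 1.141 * 604800 = 690076.8 s. Combine: 0.12487831 rad / 690076.8 s = 1.8096291e-07 rad/s. Result: 1.8096291e-07 rad/s ≈ 1.81e-07 rad/s (4 s.f.). Final answer: 1.81e-07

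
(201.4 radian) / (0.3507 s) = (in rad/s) 574.3. Check: 201.4 radian = 201.4 rad. 0.3507 s is already in s. Combine: 201.4 rad / 0.3507 s = 574.28001 rad/s. Result: 574.28001 rad/s ≈ 574.3 rad/s (4 s.f.).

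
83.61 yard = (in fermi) 7.645e+16. Check: 1 yard = 0.9144 m, so 83.61 yard = 83.61 * 0.9144 = 76.452984 m. 1 fermi = 1e-15 m, so 76.452984 m = 76.452984 / 1e-15 = 7.6452984e+16 fermi ≈ 7.645e+16 fermi (4 s.f.).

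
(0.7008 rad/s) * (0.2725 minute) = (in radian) 0.7008 rad/s is already in rad/s. 1 minute = 60 s, so 0.2725 minute = 0.2725 * 60 = 16.35 s. Combine: 0.7008 rad/s * 16.35 s = 11.45808 rad. 11.45808 rad = 11.45808 radian ≈ 11.46 radian (4 s.f.). Final answer: 11.46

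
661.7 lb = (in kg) 1 lb = 0.45359237 kg, so 661.7 lb = 661.7 * 0.45359237 = 300.14207 kg. Result: 300.14207 kg ≈ 300.1 kg (4 s.f.). Final answer: 300.1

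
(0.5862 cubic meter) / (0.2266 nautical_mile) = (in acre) 0.5862 cubic meter = 0.5862 m^3. 1 nautical_mile = 1852 m, so 0.2266 nautical_mile = 0.2266 * 1852 = 419.6632 m. Combine: 0.5862 m^3 / 419.6632 m = 0.0013968344 m^2. 1 acre = 4046.8564 m^2, so 0.0013968344 m^2 = 0.0013968344 / 4046.8564 = 3.451653e-07 acre ≈ 3.452e-07 acre (4 s.f.). Final answer: 3.452e-07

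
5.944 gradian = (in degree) 1 gradian = 0.015707963 rad, so 5.944 gradian = 5.944 * 0.015707963 = 0.093368134 rad. 1 degree = 0.017453293 rad, so 0.093368134 rad = 0.093368134 / 0.017453293 = 5.3496 degree ≈ 5.35 degree (4 s.f.). Final answer: 5.35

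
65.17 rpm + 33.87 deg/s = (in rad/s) 1 rpm = 0.10471976 rad/s, so 65.17 rpm = 65.17 * 0.10471976 = 6.8245864 rad/s. 1 deg/s = 0.017453293 rad/s, so 33.87 deg/s = 33.87 * 0.017453293 = 0.59114302 rad/s. Sum: 6.8245864 + 0.59114302 = 7.4157295 rad/s. Result: 7.4157295 rad/s ≈ 7.416 rad/s (4 s.f.). Final answer: 7.416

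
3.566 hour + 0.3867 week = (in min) 1 hour = 3600 s, so 3.566 hour = 3.566 * 3600 = 12837.6 s. 1 week = 604800 s, so 0.3867 week = 0.3867 * 604800 = 233876.16 s. Sum: 12837.6 + 233876.16 = 246713.76 s. 1 min = 60 s, so 246713.76 s = 246713.76 / 60 = 4111.896 min ≈ 4112 min (4 s.f.). Final answer: 4112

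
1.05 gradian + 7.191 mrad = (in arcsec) 4885. Check: 1 gradian = 0.015707963 rad, so 1.05 gradian = 1.05 * 0.015707963 = 0.016493361 rad. 1 mrad = 0.001 rad, so 7.191 mrad = 7.191 * 0.001 = 0.007191 rad. Sum: 0.016493361 + 0.007191 = 0.023684361 rad. 1 arcsec = 4.8481368e-06 rad, so 0.023684361 rad = 0.023684361 / 4.8481368e-06 = 4885.2502 arcsec ≈ 4885 arcsec (4 s.f.).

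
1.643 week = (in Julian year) 1 week = 604800 s, so 1.643 week = 1.643 * 604800 = 993686.4 s. 1 Julian year = 31557600 s, so 993686.4 s = 993686.4 / 31557600 = 0.031488022 Julian year ≈ 0.03149 Julian year (4 s.f.). Final answer: 0.03149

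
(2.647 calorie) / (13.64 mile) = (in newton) 0.0005045. Check: 1 calorie = 4.184 J, so 2.647 calorie = 2.647 * 4.184 = 11.075048 J. 1 mile = 1609.344 m, so 13.64 mile = 13.64 * 1609.344 = 21951.452 m. Combine: 11.075048 J / 21951.452 m = 0.00050452462 N. 0.00050452462 N = 0.00050452462 newton ≈ 0.0005045 newton (4 s.f.).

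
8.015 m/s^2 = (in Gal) 1 Gal = 0.01 m/s^2, so 8.015 m/s^2 = 8.015 / 0.01 = 801.5 Gal. Final answer: 801.5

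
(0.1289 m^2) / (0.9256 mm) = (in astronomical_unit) 0.1289 m^2 is already in m^2. 1 mm = 0.001 m, so 0.9256 mm = 0.9256 * 0.001 = 0.0009256 m. Combine: 0.1289 m^2 / 0.0009256 m = 139.26102 m. 1 astronomical_unit = 1.4959787e+11 m, so 139.26102 m = 139.26102 / 1.4959787e+11 = 9.3090242e-10 astronomical_unit ≈ 9.309e-10 astronomical_unit (4 s.f.). Final answer: 9.309e-10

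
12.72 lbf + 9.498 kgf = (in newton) 1 lbf = 4.4482216 N, so 12.72 lbf = 12.72 * 4.4482216 = 56.581379 N. 1 kgf = 9.80665 N, so 9.498 kgf = 9.498 * 9.80665 = 93.143562 N. Sum: 56.581379 + 93.143562 = 149.72494 N. 149.72494 N = 149.72494 newton ≈ 149.7 newton (4 s.f.). Final answer: 149.7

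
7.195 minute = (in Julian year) 1.368e-05. Check: 1 minute = 60 s, so 7.195 minute = 7.195 * 60 = 431.7 s. 1 Julian year = 31557600 s, so 431.7 s = 431.7 / 31557600 = 1.3679748e-05 Julian year ≈ 1.368e-05 Julian year (4 s.f.).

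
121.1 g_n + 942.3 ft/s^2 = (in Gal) 1 g_n = 9.80665 m/s^2, so 121.1 g_n = 121.1 * 9.80665 = 1187.5853 m/s^2. 1 ft/s^2 = 0.3048 m/s^2, so 942.3 ft/s^2 = 942.3 * 0.3048 = 287.21304 m/s^2. Sum: 1187.5853 + 287.21304 = 1474.7984 m/s^2. 1 Gal = 0.01 m/s^2, so 1474.7984 m/s^2 = 1474.7984 / 0.01 = 147479.84 Gal ≈ 1.475e+05 Gal (4 s.f.). Final answer: 1.475e+05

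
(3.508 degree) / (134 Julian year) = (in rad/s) 1.448e-11. Check: 1 degree = 0.017453293 rad, so 3.508 degree = 3.508 * 0.017453293 = 0.06122615 rad. 1 Julian year = 31557600 s, so 134 Julian year = 134 * 31557600 = 4.2287184e+09 s. Combine: 0.06122615 rad / 4.2287184e+09 s = 1.4478654e-11 rad/s. Result: 1.4478654e-11 rad/s ≈ 1.448e-11 rad/s (4 s.f.).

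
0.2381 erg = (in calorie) 1 erg = 1e-07 J, so 0.2381 erg = 0.2381 * 1e-07 = 2.381e-08 J. 1 calorie = 4.184 J, so 2.381e-08 J = 2.381e-08 / 4.184 = 5.6907266e-09 calorie ≈ 5.691e-09 calorie (4 s.f.). Final answer: 5.691e-09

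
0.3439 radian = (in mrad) 0.3439 radian = 0.3439 rad. 1 mrad = 0.001 rad, so 0.3439 rad = 0.3439 / 0.001 = 343.9 mrad. Final answer: 343.9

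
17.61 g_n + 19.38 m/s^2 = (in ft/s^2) 630.2. Check: 1 g_n = 9.80665 m/s^2, so 17.61 g_n = 17.61 * 9.80665 = 172.69511 m/s^2. 19.38 m/s^2 is already in m/s^2. Sum: 172.69511 + 19.38 = 192.07511 m/s^2. 1 ft/s^2 = 0.3048 m/s^2, so 192.07511 m/s^2 = 192.07511 / 0.3048 = 630.16767 ft/s^2 ≈ 630.2 ft/s^2 (4 s.f.).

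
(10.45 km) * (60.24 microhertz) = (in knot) 1.224. Check: 1 km = 1000 m, so 10.45 km = 10.45 * 1000 = 10450 m. 1 microhertz = 1e-06 Hz, so 60.24 microhertz = 60.24 * 1e-06 = 6.024e-05 Hz. Combine: 10450 m * 6.024e-05 Hz = 0.629508 m/s. 1 knot = 0.51444444 m/s, so 0.629508 m/s = 0.629508 / 0.51444444 = 1.2236657 knot ≈ 1.224 knot (4 s.f.).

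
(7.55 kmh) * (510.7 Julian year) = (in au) 1 kmh = 0.27777778 m/s, so 7.55 kmh = 7.55 * 0.27777778 = 2.0972222 m/s. 1 Julian year = 31557600 s, so 510.7 Julian year = 510.7 * 31557600 = 1.6116466e+10 s. Combine: 2.0972222 m/s * 1.6116466e+10 s = 3.3799811e+10 m. 1 au = 1.4959787e+11 m, so 3.3799811e+10 m = 3.3799811e+10 / 1.4959787e+11 = 0.22593778 au ≈ 0.2259 au (4 s.f.). Final answer: 0.2259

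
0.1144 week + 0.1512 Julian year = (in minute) 1 week = 604800 s, so 0.1144 week = 0.1144 * 604800 = 69189.12 s. 1 Julian year = 31557600 s, so 0.1512 Julian year = 0.1512 * 31557600 = 4771509.1 s. Sum: 69189.12 + 4771509.1 = 4840698.2 s. 1 minute = 60 s, so 4840698.2 s = 4840698.2 / 60 = 80678.304 minute ≈ 8.068e+04 minute (4 s.f.). Final answer: 8.068e+04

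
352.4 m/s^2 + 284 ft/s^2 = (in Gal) 4.39e+04. Check: 352.4 m/s^2 is already in m/s^2. 1 ft/s^2 = 0.3048 m/s^2, so 284 ft/s^2 = 284 * 0.3048 = 86.5632 m/s^2. Sum: 352.4 + 86.5632 = 438.9632 m/s^2. 1 Gal = 0.01 m/s^2, so 438.9632 m/s^2 = 438.9632 / 0.01 = 43896.32 Gal ≈ 4.39e+04 Gal (4 s.f.).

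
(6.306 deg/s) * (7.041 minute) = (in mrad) 1 deg/s = 0.017453293 rad/s, so 6.306 deg/s = 6.306 * 0.017453293 = 0.11006046 rad/s. 1 minute = 60 s, so 7.041 minute = 7.041 * 60 = 422.46 s. Combine: 0.11006046 rad/s * 422.46 s = 46.496143 rad. 1 mrad = 0.001 rad, so 46.496143 rad = 46.496143 / 0.001 = 46496.143 mrad ≈ 4.65e+04 mrad (4 s.f.). Final answer: 4.65e+04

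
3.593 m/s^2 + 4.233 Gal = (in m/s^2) 3.635. Check: 3.593 m/s^2 is already in m/s^2. 1 Gal = 0.01 m/s^2, so 4.233 Gal = 4.233 * 0.01 = 0.04233 m/s^2. Sum: 3.593 + 0.04233 = 3.63533 m/s^2. Result: 3.63533 m/s^2 ≈ 3.635 m/s^2 (4 s.f.).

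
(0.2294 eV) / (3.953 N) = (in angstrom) 9.298e-11. Check: 1 eV = 1.6021766e-19 J, so 0.2294 eV = 0.2294 * 1.6021766e-19 = 3.6753932e-20 J. 3.953 N is already in N. Combine: 3.6753932e-20 J / 3.953 N = 9.2977313e-21 m. 1 angstrom = 1e-10 m, so 9.2977313e-21 m = 9.2977313e-21 / 1e-10 = 9.2977313e-11 angstrom ≈ 9.298e-11 angstrom (4 s.f.).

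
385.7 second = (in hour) 0.1071. Check: 385.7 second = 385.7 s. 1 hour = 3600 s, so 385.7 s = 385.7 / 3600 = 0.10713889 hour ≈ 0.1071 hour (4 s.f.).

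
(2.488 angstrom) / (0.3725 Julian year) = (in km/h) 1 angstrom = 1e-10 m, so 2.488 angstrom = 2.488 * 1e-10 = 2.488e-10 m. 1 Julian year = 31557600 s, so 0.3725 Julian year = 0.3725 * 31557600 = 11755206 s. Combine: 2.488e-10 m / 11755206 s = 2.1165091e-17 m/s. 1 km/h = 0.27777778 m/s, so 2.1165091e-17 m/s = 2.1165091e-17 / 0.27777778 = 7.6194326e-17 km/h ≈ 7.619e-17 km/h (4 s.f.). Final answer: 7.619e-17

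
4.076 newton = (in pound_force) 0.9163. Check: 4.076 newton = 4.076 N. 1 pound_force = 4.4482216 N, so 4.076 N = 4.076 / 4.4482216 = 0.91632125 pound_force ≈ 0.9163 pound_force (4 s.f.).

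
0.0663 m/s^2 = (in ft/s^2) 1 ft/s^2 = 0.3048 m/s^2, so 0.0663 m/s^2 = 0.0663 / 0.3048 = 0.21751969 ft/s^2 ≈ 0.2175 ft/s^2 (4 s.f.). Final answer: 0.2175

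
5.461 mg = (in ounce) 1 mg = 1e-06 kg, so 5.461 mg = 5.461 * 1e-06 = 5.461e-06 kg. 1 ounce = 0.028349523 kg, so 5.461e-06 kg = 5.461e-06 / 0.028349523 = 0.00019263111 ounce ≈ 0.0001926 ounce (4 s.f.). Final answer: 0.0001926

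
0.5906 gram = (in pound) 0.001302. Check: 1 gram = 0.001 kg, so 0.5906 gram = 0.5906 * 0.001 = 0.0005906 kg. 1 pound = 0.45359237 kg, so 0.0005906 kg = 0.0005906 / 0.45359237 = 0.0013020501 pound ≈ 0.001302 pound (4 s.f.).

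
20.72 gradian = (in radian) 0.3255. Check: 1 gradian = 0.015707963 rad, so 20.72 gradian = 20.72 * 0.015707963 = 0.325469 rad. 0.325469 rad = 0.325469 radian ≈ 0.3255 radian (4 s.f.).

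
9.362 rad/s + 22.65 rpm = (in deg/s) 9.362 rad/s is already in rad/s. 1 rpm = 0.10471976 rad/s, so 22.65 rpm = 22.65 * 0.10471976 = 2.3719025 rad/s. Sum: 9.362 + 2.3719025 = 11.733902 rad/s. 1 deg/s = 0.017453293 rad/s, so 11.733902 rad/s = 11.733902 / 0.017453293 = 672.30309 deg/s ≈ 672.3 deg/s (4 s.f.). Final answer: 672.3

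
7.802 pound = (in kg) 3.539. Check: 1 pound = 0.45359237 kg, so 7.802 pound = 7.802 * 0.45359237 = 3.5389277 kg. Result: 3.5389277 kg ≈ 3.539 kg (4 s.f.).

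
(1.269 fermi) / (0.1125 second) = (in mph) 1 fermi = 1e-15 m, so 1.269 fermi = 1.269 * 1e-15 = 1.269e-15 m. 0.1125 second = 0.1125 s. Combine: 1.269e-15 m / 0.1125 s = 1.128e-14 m/s. 1 mph = 0.44704 m/s, so 1.128e-14 m/s = 1.128e-14 / 0.44704 = 2.5232641e-14 mph ≈ 2.523e-14 mph (4 s.f.). Final answer: 2.523e-14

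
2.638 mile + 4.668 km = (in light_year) 1 mile = 1609.344 m, so 2.638 mile = 2.638 * 1609.344 = 4245.4495 m. 1 km = 1000 m, so 4.668 km = 4.668 * 1000 = 4668 m. Sum: 4245.4495 + 4668 = 8913.4495 m. 1 light_year = 9.4607305e+15 m, so 8913.4495 m = 8913.4495 / 9.4607305e+15 = 9.4215235e-13 light_year ≈ 9.422e-13 light_year (4 s.f.). Final answer: 9.422e-13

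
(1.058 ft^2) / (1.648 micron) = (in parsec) 1.933e-12. Check: 1 ft^2 = 0.09290304 m^2, so 1.058 ft^2 = 1.058 * 0.09290304 = 0.098291416 m^2. 1 micron = 1e-06 m, so 1.648 micron = 1.648 * 1e-06 = 1.648e-06 m. Combine: 0.098291416 m^2 / 1.648e-06 m = 59642.85 m. 1 parsec = 3.0856776e+16 m, so 59642.85 m = 59642.85 / 3.0856776e+16 = 1.9328931e-12 parsec ≈ 1.933e-12 parsec (4 s.f.).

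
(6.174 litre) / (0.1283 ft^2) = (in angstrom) 5.18e+09. Check: 1 litre = 0.001 m^3, so 6.174 litre = 6.174 * 0.001 = 0.006174 m^3. 1 ft^2 = 0.09290304 m^2, so 0.1283 ft^2 = 0.1283 * 0.09290304 = 0.01191946 m^2. Combine: 0.006174 m^3 / 0.01191946 m^2 = 0.51797648 m. 1 angstrom = 1e-10 m, so 0.51797648 m = 0.51797648 / 1e-10 = 5.1797648e+09 angstrom ≈ 5.18e+09 angstrom (4 s.f.).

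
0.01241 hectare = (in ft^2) 1336. Check: 1 hectare = 10000 m^2, so 0.01241 hectare = 0.01241 * 10000 = 124.1 m^2. 1 ft^2 = 0.09290304 m^2, so 124.1 m^2 = 124.1 / 0.09290304 = 1335.8013 ft^2 ≈ 1336 ft^2 (4 s.f.).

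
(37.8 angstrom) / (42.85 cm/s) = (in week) 1 angstrom = 1e-10 m, so 37.8 angstrom = 37.8 * 1e-10 = 3.78e-09 m. 1 cm/s = 0.01 m/s, so 42.85 cm/s = 42.85 * 0.01 = 0.4285 m/s. Combine: 3.78e-09 m / 0.4285 m/s = 8.8214702e-09 s. 1 week = 604800 s, so 8.8214702e-09 s = 8.8214702e-09 / 604800 = 1.4585764e-14 week ≈ 1.459e-14 week (4 s.f.). Final answer: 1.459e-14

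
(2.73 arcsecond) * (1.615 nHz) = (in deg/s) 1 arcsecond = 4.8481368e-06 rad, so 2.73 arcsecond = 2.73 * 4.8481368e-06 = 1.3235413e-05 rad. 1 nHz = 1e-09 Hz, so 1.615 nHz = 1.615 * 1e-09 = 1.615e-09 Hz. Combine: 1.3235413e-05 rad * 1.615e-09 Hz = 2.1375193e-14 rad/s. 1 deg/s = 0.017453293 rad/s, so 2.1375193e-14 rad/s = 2.1375193e-14 / 0.017453293 = 1.2247083e-12 deg/s ≈ 1.225e-12 deg/s (4 s.f.). Final answer: 1.225e-12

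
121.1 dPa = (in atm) 0.0001195. Check: 1 dPa = 0.1 Pa, so 121.1 dPa = 121.1 * 0.1 = 12.11 Pa. 1 atm = 101325 Pa, so 12.11 Pa = 12.11 / 101325 = 0.00011951641 atm ≈ 0.0001195 atm (4 s.f.).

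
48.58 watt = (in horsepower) 0.06515. Check: 48.58 watt = 48.58 W. 1 horsepower = 745.69987 W, so 48.58 W = 48.58 / 745.69987 = 0.065146853 horsepower ≈ 0.06515 horsepower (4 s.f.).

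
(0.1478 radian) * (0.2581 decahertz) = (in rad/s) 0.3815. Check: 0.1478 radian = 0.1478 rad. 1 decahertz = 10 Hz, so 0.2581 decahertz = 0.2581 * 10 = 2.581 Hz. Combine: 0.1478 rad * 2.581 Hz = 0.3814718 rad/s. Result: 0.3814718 rad/s ≈ 0.3815 rad/s (4 s.f.).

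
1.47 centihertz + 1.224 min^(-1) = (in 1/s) 0.0351. Check: 1 centihertz = 0.01 Hz, so 1.47 centihertz = 1.47 * 0.01 = 0.0147 Hz. 1 min^(-1) = 0.016666667 Hz, so 1.224 min^(-1) = 1.224 * 0.016666667 = 0.0204 Hz. Sum: 0.0147 + 0.0204 = 0.0351 Hz. 0.0351 Hz = 0.0351 1/s.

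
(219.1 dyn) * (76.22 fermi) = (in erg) 1.67e-09. Check: 1 dyn = 1e-05 N, so 219.1 dyn = 219.1 * 1e-05 = 0.002191 N. 1 fermi = 1e-15 m, so 76.22 fermi = 76.22 * 1e-15 = 7.622e-14 m. Combine: 0.002191 N * 7.622e-14 m = 1.6699802e-16 J. 1 erg = 1e-07 J, so 1.6699802e-16 J = 1.6699802e-16 / 1e-07 = 1.6699802e-09 erg ≈ 1.67e-09 erg (4 s.f.).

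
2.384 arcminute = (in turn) 0.0001104. Check: 1 arcminute = 0.00029088821 rad, so 2.384 arcminute = 2.384 * 0.00029088821 = 0.00069347749 rad. 1 turn = 6.2831853 rad, so 0.00069347749 rad = 0.00069347749 / 6.2831853 = 0.00011037037 turn ≈ 0.0001104 turn (4 s.f.).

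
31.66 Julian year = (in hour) 1 Julian year = 31557600 s, so 31.66 Julian year = 31.66 * 31557600 = 9.9911362e+08 s. 1 hour = 3600 s, so 9.9911362e+08 s = 9.9911362e+08 / 3600 = 277531.56 hour ≈ 2.775e+05 hour (4 s.f.). Final answer: 2.775e+05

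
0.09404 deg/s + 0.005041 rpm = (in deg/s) 1 deg/s = 0.017453293 rad/s, so 0.09404 deg/s = 0.09404 * 0.017453293 = 0.0016413076 rad/s. 1 rpm = 0.10471976 rad/s, so 0.005041 rpm = 0.005041 * 0.10471976 = 0.00052789229 rad/s. Sum: 0.0016413076 + 0.00052789229 = 0.0021691999 rad/s. 1 deg/s = 0.017453293 rad/s, so 0.0021691999 rad/s = 0.0021691999 / 0.017453293 = 0.124286 deg/s ≈ 0.1243 deg/s (4 s.f.). Final answer: 0.1243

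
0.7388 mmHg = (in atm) 1 mmHg = 133.32237 Pa, so 0.7388 mmHg = 0.7388 * 133.32237 = 98.498566 Pa. 1 atm = 101325 Pa, so 98.498566 Pa = 98.498566 / 101325 = 0.00097210526 atm ≈ 0.0009721 atm (4 s.f.). Final answer: 0.0009721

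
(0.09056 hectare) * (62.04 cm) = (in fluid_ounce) 1 hectare = 10000 m^2, so 0.09056 hectare = 0.09056 * 10000 = 905.6 m^2. 1 cm = 0.01 m, so 62.04 cm = 62.04 * 0.01 = 0.6204 m. Combine: 905.6 m^2 * 0.6204 m = 561.83424 m^3. 1 fluid_ounce = 2.957353e-05 m^3, so 561.83424 m^3 = 561.83424 / 2.957353e-05 = 18997876 fluid_ounce ≈ 1.9e+07 fluid_ounce (4 s.f.). Final answer: 1.9e+07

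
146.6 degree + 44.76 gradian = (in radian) 1 degree = 0.017453293 rad, so 146.6 degree = 146.6 * 0.017453293 = 2.5586527 rad. 1 gradian = 0.015707963 rad, so 44.76 gradian = 44.76 * 0.015707963 = 0.70308844 rad. Sum: 2.5586527 + 0.70308844 = 3.2617411 rad. 3.2617411 rad = 3.2617411 radian ≈ 3.262 radian (4 s.f.). Final answer: 3.262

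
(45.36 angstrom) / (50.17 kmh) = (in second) 1 angstrom = 1e-10 m, so 45.36 angstrom = 45.36 * 1e-10 = 4.536e-09 m. 1 kmh = 0.27777778 m/s, so 50.17 kmh = 50.17 * 0.27777778 = 13.936111 m/s. Combine: 4.536e-09 m / 13.936111 m/s = 3.2548535e-10 s. 3.2548535e-10 s = 3.2548535e-10 second ≈ 3.255e-10 second (4 s.f.). Final answer: 3.255e-10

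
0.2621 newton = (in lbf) 0.05892. Check: 0.2621 newton = 0.2621 N. 1 lbf = 4.4482216 N, so 0.2621 N = 0.2621 / 4.4482216 = 0.058922424 lbf ≈ 0.05892 lbf (4 s.f.).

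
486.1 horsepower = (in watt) 3.625e+05. Check: 1 horsepower = 745.69987 W, so 486.1 horsepower = 486.1 * 745.69987 = 362484.71 W. 362484.71 W = 362484.71 watt ≈ 3.625e+05 watt (4 s.f.).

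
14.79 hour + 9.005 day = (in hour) 1 hour = 3600 s, so 14.79 hour = 14.79 * 3600 = 53244 s. 1 day = 86400 s, so 9.005 day = 9.005 * 86400 = 778032 s. Sum: 53244 + 778032 = 831276 s. 1 hour = 3600 s, so 831276 s = 831276 / 3600 = 230.91 hour ≈ 230.9 hour (4 s.f.). Final answer: 230.9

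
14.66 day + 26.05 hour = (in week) 2.249. Check: 1 day = 86400 s, so 14.66 day = 14.66 * 86400 = 1266624 s. 1 hour = 3600 s, so 26.05 hour = 26.05 * 3600 = 93780 s. Sum: 1266624 + 93780 = 1360404 s. 1 week = 604800 s, so 1360404 s = 1360404 / 604800 = 2.2493452 week ≈ 2.249 week (4 s.f.).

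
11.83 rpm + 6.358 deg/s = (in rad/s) 1 rpm = 0.10471976 rad/s, so 11.83 rpm = 11.83 * 0.10471976 = 1.2388347 rad/s. 1 deg/s = 0.017453293 rad/s, so 6.358 deg/s = 6.358 * 0.017453293 = 0.11096803 rad/s. Sum: 1.2388347 + 0.11096803 = 1.3498027 rad/s. Result: 1.3498027 rad/s ≈ 1.35 rad/s (4 s.f.). Final answer: 1.35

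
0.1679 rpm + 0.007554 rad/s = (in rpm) 0.24. Check: 1 rpm = 0.10471976 rad/s, so 0.1679 rpm = 0.1679 * 0.10471976 = 0.017582447 rad/s. 0.007554 rad/s is already in rad/s. Sum: 0.017582447 + 0.007554 = 0.025136447 rad/s. 1 rpm = 0.10471976 rad/s, so 0.025136447 rad/s = 0.025136447 / 0.10471976 = 0.24003539 rpm ≈ 0.24 rpm (4 s.f.).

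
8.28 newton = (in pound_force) 1.861. Check: 8.28 newton = 8.28 N. 1 pound_force = 4.4482216 N, so 8.28 N = 8.28 / 4.4482216 = 1.861418 pound_force ≈ 1.861 pound_force (4 s.f.).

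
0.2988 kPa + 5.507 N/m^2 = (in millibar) 1 kPa = 1000 Pa, so 0.2988 kPa = 0.2988 * 1000 = 298.8 Pa. 5.507 N/m^2 = 5.507 Pa. Sum: 298.8 + 5.507 = 304.307 Pa. 1 millibar = 100 Pa, so 304.307 Pa = 304.307 / 100 = 3.04307 millibar ≈ 3.043 millibar (4 s.f.). Final answer: 3.043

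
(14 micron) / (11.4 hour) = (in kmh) 1.228e-09. Check: 1 micron = 1e-06 m, so 14 micron = 14 * 1e-06 = 1.4e-05 m. 1 hour = 3600 s, so 11.4 hour = 11.4 * 3600 = 41040 s. Combine: 1.4e-05 m / 41040 s = 3.411306e-10 m/s. 1 kmh = 0.27777778 m/s, so 3.411306e-10 m/s = 3.411306e-10 / 0.27777778 = 1.2280702e-09 kmh ≈ 1.228e-09 kmh (4 s.f.).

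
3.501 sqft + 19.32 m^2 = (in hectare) 0.001965. Check: 1 sqft = 0.09290304 m^2, so 3.501 sqft = 3.501 * 0.09290304 = 0.32525354 m^2. 19.32 m^2 is already in m^2. Sum: 0.32525354 + 19.32 = 19.645254 m^2. 1 hectare = 10000 m^2, so 19.645254 m^2 = 19.645254 / 10000 = 0.0019645254 hectare ≈ 0.001965 hectare (4 s.f.).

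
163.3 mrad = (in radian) 1 mrad = 0.001 rad, so 163.3 mrad = 163.3 * 0.001 = 0.1633 rad. 0.1633 rad = 0.1633 radian. Final answer: 0.1633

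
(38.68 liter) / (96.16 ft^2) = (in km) 1 liter = 0.001 m^3, so 38.68 liter = 38.68 * 0.001 = 0.03868 m^3. 1 ft^2 = 0.09290304 m^2, so 96.16 ft^2 = 96.16 * 0.09290304 = 8.9335563 m^2. Combine: 0.03868 m^3 / 8.9335563 m^2 = 0.0043297427 m. 1 km = 1000 m, so 0.0043297427 m = 0.0043297427 / 1000 = 4.3297427e-06 km ≈ 4.33e-06 km (4 s.f.). Final answer: 4.33e-06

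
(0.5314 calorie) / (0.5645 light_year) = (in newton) 1 calorie = 4.184 J, so 0.5314 calorie = 0.5314 * 4.184 = 2.2233776 J. 1 light_year = 9.4607305e+15 m, so 0.5645 light_year = 0.5645 * 9.4607305e+15 = 5.3405824e+15 m. Combine: 2.2233776 J / 5.3405824e+15 m = 4.1631745e-16 N. 4.1631745e-16 N = 4.1631745e-16 newton ≈ 4.163e-16 newton (4 s.f.). Final answer: 4.163e-16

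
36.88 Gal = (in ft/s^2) 1.21. Check: 1 Gal = 0.01 m/s^2, so 36.88 Gal = 36.88 * 0.01 = 0.3688 m/s^2. 1 ft/s^2 = 0.3048 m/s^2, so 0.3688 m/s^2 = 0.3688 / 0.3048 = 1.2099738 ft/s^2 ≈ 1.21 ft/s^2 (4 s.f.).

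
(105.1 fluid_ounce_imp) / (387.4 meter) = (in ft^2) 1 fluid_ounce_imp = 2.8413063e-05 m^3, so 105.1 fluid_ounce_imp = 105.1 * 2.8413063e-05 = 0.0029862129 m^3. 387.4 meter = 387.4 m. Combine: 0.0029862129 m^3 / 387.4 m = 7.708345e-06 m^2. 1 ft^2 = 0.09290304 m^2, so 7.708345e-06 m^2 = 7.708345e-06 / 0.09290304 = 8.2971935e-05 ft^2 ≈ 8.297e-05 ft^2 (4 s.f.). Final answer: 8.297e-05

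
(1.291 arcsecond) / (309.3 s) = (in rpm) 1 arcsecond = 4.8481368e-06 rad, so 1.291 arcsecond = 1.291 * 4.8481368e-06 = 6.2589446e-06 rad. 309.3 s is already in s. Combine: 6.2589446e-06 rad / 309.3 s = 2.0235838e-08 rad/s. 1 rpm = 0.10471976 rad/s, so 2.0235838e-08 rad/s = 2.0235838e-08 / 0.10471976 = 1.9323802e-07 rpm ≈ 1.932e-07 rpm (4 s.f.). Final answer: 1.932e-07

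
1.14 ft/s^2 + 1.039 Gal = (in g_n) 0.03649. Check: 1 ft/s^2 = 0.3048 m/s^2, so 1.14 ft/s^2 = 1.14 * 0.3048 = 0.347472 m/s^2. 1 Gal = 0.01 m/s^2, so 1.039 Gal = 1.039 * 0.01 = 0.01039 m/s^2. Sum: 0.347472 + 0.01039 = 0.357862 m/s^2. 1 g_n = 9.80665 m/s^2, so 0.357862 m/s^2 = 0.357862 / 9.80665 = 0.036491768 g_n ≈ 0.03649 g_n (4 s.f.).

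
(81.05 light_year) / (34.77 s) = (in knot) 1 light_year = 9.4607305e+15 m, so 81.05 light_year = 81.05 * 9.4607305e+15 = 7.667922e+17 m. 34.77 s is already in s. Combine: 7.667922e+17 m / 34.77 s = 2.205327e+16 m/s. 1 knot = 0.51444444 m/s, so 2.205327e+16 m/s = 2.205327e+16 / 0.51444444 = 4.2868128e+16 knot ≈ 4.287e+16 knot (4 s.f.). Final answer: 4.287e+16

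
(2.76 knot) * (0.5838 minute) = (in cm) 4974. Check: 1 knot = 0.51444444 m/s, so 2.76 knot = 2.76 * 0.51444444 = 1.4198667 m/s. 1 minute = 60 s, so 0.5838 minute = 0.5838 * 60 = 35.028 s. Combine: 1.4198667 m/s * 35.028 s = 49.73509 m. 1 cm = 0.01 m, so 49.73509 m = 49.73509 / 0.01 = 4973.509 cm ≈ 4974 cm (4 s.f.).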